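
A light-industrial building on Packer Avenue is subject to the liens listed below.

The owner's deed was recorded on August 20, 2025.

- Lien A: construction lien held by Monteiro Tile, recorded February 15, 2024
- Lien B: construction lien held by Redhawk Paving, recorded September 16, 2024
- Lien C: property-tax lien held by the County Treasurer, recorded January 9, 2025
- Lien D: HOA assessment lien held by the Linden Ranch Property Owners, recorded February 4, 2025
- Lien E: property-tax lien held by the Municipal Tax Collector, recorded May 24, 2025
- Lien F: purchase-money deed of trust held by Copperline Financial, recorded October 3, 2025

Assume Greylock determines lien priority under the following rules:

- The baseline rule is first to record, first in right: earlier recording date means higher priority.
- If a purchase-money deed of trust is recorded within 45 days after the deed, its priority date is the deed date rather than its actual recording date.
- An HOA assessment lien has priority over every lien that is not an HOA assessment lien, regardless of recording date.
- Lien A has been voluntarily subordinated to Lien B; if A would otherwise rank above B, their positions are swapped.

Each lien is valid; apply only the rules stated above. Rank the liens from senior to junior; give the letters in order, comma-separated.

D, B, A, C, E, F

Adjusting effective dates: F was recorded within the 45-day window, so its effective date is the deed date August 20, 2025.
D is an HOA assessment lien, so it outranks all other liens regardless of date.
Remaining liens by effective date: A (February 15, 2024), B (September 16, 2024), C (January 9, 2025), E (May 24, 2025), F (August 20, 2025).
A is senior to B before the subordination, so the two trade places.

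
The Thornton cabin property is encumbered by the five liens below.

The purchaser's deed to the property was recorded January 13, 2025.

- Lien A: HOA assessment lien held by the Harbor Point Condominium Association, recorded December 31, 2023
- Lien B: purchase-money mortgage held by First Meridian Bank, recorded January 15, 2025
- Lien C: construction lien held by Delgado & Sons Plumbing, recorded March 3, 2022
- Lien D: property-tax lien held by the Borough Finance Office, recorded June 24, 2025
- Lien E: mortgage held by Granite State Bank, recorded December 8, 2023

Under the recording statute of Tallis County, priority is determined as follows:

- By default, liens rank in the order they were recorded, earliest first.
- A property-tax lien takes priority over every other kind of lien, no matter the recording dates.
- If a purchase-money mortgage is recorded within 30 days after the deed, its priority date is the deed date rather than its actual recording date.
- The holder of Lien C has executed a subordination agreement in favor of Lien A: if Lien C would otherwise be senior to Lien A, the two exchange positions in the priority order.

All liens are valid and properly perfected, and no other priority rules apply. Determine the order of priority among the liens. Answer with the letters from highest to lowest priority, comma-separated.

D, A, E, C, B

First, effective dates: B's effective date is the deed date, January 13, 2025.
As a property-tax lien, D is senior to every other lien.
Among the remaining liens, by effective date: C (March 3, 2022), E (December 8, 2023), A (December 31, 2023), B (January 13, 2025).
C is senior to A before the subordination, so the two trade places.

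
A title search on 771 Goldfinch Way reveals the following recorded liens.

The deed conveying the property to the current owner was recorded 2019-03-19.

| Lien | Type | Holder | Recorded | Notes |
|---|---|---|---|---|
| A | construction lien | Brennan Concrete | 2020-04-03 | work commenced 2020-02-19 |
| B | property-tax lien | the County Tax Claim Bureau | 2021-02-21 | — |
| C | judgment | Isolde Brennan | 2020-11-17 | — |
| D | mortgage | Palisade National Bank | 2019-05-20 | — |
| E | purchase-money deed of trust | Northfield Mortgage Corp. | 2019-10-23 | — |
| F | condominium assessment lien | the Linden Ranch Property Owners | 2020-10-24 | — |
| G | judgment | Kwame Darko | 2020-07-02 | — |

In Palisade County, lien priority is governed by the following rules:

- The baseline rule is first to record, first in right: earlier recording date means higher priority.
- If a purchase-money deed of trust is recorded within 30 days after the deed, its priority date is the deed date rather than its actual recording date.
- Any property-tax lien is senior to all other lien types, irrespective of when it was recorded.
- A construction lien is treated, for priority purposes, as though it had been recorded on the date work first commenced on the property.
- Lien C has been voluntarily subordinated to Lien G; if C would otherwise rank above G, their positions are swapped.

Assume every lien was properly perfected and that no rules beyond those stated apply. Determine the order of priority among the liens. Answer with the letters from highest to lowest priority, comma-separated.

First, effective dates: A's effective date is 2020-02-19, when work began; E was recorded 218 days after the deed — beyond 30 days — so no relation-back applies.
B is a property-tax lien and takes priority over every other lien.
Remaining liens by effective date: D (2019-05-20), E (2019-10-23), A (2020-02-19), G (2020-07-02), F (2020-10-24), C (2020-11-17).
C is already junior to G, so the subordination agreement changes nothing.

B, D, E, A, G, F, C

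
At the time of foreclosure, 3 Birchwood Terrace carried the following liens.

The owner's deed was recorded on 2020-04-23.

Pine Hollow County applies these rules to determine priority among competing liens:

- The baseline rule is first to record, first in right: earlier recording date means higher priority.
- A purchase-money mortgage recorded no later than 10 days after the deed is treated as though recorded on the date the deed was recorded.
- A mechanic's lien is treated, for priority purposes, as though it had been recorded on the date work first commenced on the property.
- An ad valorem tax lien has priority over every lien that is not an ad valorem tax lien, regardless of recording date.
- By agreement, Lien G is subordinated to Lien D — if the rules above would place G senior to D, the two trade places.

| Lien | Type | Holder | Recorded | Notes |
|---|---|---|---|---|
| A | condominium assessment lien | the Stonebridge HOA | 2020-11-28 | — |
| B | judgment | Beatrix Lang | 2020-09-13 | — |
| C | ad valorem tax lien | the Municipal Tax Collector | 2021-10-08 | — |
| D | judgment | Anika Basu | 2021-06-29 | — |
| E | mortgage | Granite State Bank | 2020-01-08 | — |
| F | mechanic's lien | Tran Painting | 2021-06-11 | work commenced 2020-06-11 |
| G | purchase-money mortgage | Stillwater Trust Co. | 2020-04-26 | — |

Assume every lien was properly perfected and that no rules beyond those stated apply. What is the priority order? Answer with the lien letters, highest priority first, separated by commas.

C, E, D, F, B, A, G

Effective dates: F relates back to 2020-06-11 (work commenced); G was recorded within the 10-day window, so its effective date is the deed date 2020-04-23.
C, as an ad valorem tax lien, has superpriority and ranks first.
Ordering the rest by effective date: E (2020-01-08), G (2020-04-23), F (2020-06-11), B (2020-09-13), A (2020-11-28), D (2021-06-29).
G is senior to D before the subordination, so the two trade places.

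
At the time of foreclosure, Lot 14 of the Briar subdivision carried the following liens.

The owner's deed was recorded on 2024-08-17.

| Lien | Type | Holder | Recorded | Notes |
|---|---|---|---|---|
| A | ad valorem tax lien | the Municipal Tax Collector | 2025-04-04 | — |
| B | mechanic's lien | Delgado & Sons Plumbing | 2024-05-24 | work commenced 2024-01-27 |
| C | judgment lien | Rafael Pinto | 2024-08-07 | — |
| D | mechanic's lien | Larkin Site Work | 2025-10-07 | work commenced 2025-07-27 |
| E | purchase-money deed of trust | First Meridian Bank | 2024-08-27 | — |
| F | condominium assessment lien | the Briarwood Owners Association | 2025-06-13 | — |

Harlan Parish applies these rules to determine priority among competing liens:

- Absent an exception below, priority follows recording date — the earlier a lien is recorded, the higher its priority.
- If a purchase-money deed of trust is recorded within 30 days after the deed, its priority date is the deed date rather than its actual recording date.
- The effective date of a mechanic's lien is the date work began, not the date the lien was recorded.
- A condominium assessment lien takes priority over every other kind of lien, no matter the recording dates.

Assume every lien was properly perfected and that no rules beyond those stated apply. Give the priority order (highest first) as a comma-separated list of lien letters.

First, effective dates: B's effective date is 2024-01-27, when work began; D relates back to 2025-07-27 (work commenced); E relates back to the deed date 2024-08-17.
F, as a condominium assessment lien, has superpriority and ranks first.
The other liens, earliest effective date first: B (2024-01-27), C (2024-08-07), E (2024-08-17), A (2025-04-04), D (2025-07-27).

F, B, C, E, A, D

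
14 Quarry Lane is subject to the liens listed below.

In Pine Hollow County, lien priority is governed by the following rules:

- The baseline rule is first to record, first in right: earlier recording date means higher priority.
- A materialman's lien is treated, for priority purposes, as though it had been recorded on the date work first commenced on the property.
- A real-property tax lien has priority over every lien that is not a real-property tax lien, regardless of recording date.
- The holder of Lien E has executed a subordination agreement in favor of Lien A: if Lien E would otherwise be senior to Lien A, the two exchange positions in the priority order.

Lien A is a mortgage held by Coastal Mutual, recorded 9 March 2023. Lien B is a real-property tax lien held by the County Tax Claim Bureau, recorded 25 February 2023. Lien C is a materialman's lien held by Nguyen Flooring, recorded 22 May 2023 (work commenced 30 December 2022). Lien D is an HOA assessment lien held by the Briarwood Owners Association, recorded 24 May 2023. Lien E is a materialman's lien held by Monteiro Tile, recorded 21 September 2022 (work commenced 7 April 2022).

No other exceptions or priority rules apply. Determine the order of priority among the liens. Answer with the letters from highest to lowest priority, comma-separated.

B, A, C, E, D

First, effective dates: C relates back to 30 December 2022 (work commenced); E relates back to 7 April 2022 (work commenced).
As a real-property tax lien, B is senior to every other lien.
Ordering the rest by effective date: E (7 April 2022), C (30 December 2022), A (9 March 2023), D (24 May 2023).
E would otherwise be senior to A, so under the subordination agreement E and A exchange positions.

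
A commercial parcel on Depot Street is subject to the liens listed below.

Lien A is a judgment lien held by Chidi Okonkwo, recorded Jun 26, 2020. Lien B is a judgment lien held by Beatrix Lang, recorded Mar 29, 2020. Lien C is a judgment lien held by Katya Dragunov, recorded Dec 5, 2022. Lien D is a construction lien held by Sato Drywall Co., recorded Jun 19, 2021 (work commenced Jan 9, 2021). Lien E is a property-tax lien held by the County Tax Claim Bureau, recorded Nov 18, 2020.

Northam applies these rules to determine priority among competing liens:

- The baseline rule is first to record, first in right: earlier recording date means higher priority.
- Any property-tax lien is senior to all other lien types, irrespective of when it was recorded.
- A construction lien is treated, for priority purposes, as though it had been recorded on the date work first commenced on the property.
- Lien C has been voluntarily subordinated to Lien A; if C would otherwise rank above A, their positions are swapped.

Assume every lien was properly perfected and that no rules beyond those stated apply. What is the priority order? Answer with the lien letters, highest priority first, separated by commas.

Effective dates: D is treated as recorded Jan 9, 2021, the work-commencement date.
E is a property-tax lien, so it outranks all other liens regardless of date.
Remaining liens by effective date: B (Mar 29, 2020), A (Jun 26, 2020), D (Jan 9, 2021), C (Dec 5, 2022).
Since C is not senior to A, the subordination leaves the order unchanged.

E, B, A, D, C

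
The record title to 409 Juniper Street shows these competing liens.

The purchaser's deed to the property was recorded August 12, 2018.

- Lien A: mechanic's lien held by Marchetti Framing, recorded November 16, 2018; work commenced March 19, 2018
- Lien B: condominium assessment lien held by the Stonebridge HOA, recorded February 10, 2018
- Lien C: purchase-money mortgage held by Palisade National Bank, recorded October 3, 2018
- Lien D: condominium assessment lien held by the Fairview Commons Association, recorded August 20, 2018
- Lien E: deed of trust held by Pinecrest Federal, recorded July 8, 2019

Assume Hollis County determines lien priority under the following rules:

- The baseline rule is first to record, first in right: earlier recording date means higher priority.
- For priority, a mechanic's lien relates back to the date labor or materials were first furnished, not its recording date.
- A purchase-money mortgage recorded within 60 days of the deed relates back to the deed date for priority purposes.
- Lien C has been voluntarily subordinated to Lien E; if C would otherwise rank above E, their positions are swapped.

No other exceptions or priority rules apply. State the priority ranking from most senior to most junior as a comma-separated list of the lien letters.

B, A, E, D, C

Adjusting effective dates: A relates back to March 19, 2018 (work commenced); C's effective date is the deed date, August 12, 2018.
Ordering by effective date: B (February 10, 2018), A (March 19, 2018), C (August 12, 2018), D (August 20, 2018), E (July 8, 2019).
Because C would otherwise rank above E, the subordination swaps them.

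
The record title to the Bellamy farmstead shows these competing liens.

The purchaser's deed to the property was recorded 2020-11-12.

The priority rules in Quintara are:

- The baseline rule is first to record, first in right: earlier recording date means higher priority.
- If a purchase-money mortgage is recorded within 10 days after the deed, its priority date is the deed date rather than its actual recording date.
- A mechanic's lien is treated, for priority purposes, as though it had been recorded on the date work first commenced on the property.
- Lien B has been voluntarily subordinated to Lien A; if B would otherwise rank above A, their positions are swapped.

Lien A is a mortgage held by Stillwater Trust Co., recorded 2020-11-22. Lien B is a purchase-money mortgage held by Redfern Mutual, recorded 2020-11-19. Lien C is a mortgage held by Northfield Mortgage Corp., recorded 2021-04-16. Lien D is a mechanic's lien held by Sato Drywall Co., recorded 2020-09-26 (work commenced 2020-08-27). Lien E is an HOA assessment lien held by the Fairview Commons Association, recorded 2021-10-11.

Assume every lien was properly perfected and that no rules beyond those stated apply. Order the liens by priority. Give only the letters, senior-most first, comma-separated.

D, A, B, C, E

Effective dates: B was recorded within the 10-day window, so its effective date is the deed date 2020-11-12; D is treated as recorded 2020-08-27, the work-commencement date.
By effective date: D (2020-08-27), B (2020-11-12), A (2020-11-22), C (2021-04-16), E (2021-10-11).
Because B would otherwise rank above A, the subordination swaps them.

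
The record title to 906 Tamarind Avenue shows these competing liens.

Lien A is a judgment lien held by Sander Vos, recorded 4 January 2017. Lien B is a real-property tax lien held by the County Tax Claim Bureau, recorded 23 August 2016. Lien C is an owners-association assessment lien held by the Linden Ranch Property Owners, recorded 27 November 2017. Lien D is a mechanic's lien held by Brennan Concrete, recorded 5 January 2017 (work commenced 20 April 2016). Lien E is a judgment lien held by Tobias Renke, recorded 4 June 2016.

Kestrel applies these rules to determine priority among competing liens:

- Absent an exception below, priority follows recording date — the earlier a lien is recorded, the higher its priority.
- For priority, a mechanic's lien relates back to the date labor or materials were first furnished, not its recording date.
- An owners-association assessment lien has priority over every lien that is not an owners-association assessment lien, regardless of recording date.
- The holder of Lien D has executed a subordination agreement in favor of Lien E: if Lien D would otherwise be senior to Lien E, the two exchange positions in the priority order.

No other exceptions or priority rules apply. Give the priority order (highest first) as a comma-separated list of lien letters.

Adjusting effective dates: D relates back to 20 April 2016 (work commenced).
C, as an owners-association assessment lien, has superpriority and ranks first.
Remaining liens by effective date: D (20 April 2016), E (4 June 2016), B (23 August 2016), A (4 January 2017).
Because D would otherwise rank above E, the subordination swaps them.

C, E, D, B, A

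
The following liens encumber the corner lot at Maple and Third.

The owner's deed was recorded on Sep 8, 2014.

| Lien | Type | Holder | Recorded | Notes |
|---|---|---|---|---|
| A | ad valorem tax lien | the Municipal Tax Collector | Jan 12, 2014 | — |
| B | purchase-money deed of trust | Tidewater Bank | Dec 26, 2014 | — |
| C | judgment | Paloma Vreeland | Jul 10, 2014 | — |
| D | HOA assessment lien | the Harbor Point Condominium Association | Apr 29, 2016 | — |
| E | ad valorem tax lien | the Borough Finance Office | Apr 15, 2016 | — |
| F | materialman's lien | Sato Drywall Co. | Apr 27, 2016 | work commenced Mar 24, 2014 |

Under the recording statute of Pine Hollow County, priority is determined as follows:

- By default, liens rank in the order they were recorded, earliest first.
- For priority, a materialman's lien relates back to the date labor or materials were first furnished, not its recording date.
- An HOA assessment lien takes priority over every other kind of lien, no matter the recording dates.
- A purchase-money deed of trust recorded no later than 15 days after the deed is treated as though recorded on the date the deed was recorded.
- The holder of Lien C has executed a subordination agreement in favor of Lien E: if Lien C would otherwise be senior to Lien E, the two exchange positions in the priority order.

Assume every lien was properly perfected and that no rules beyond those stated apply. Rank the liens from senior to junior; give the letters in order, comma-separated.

Adjusting effective dates: B was recorded 109 days after the deed, outside the 15-day window, so it keeps its recording date; F is treated as recorded Mar 24, 2014, the work-commencement date.
As an HOA assessment lien, D is senior to every other lien.
The other liens, earliest effective date first: A (Jan 12, 2014), F (Mar 24, 2014), C (Jul 10, 2014), B (Dec 26, 2014), E (Apr 15, 2016).
C is senior to E before the subordination, so the two trade places.

D, A, F, E, B, C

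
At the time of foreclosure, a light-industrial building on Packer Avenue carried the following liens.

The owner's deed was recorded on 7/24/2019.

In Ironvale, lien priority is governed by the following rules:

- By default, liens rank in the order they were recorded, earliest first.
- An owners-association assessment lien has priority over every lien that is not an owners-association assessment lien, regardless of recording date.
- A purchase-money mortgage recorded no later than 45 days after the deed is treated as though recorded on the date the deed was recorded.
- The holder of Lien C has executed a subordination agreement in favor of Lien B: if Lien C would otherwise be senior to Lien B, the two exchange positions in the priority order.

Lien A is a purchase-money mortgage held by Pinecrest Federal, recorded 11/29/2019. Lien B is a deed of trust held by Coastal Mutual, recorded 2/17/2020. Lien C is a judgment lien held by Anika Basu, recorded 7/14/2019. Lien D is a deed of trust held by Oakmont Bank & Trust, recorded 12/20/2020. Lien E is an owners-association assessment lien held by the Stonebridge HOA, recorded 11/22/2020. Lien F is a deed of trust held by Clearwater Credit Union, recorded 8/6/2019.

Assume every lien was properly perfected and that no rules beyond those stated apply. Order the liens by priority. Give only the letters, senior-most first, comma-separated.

E, B, F, A, C, D

First, effective dates: A was recorded 128 days after the deed — beyond 45 days — so no relation-back applies.
As an owners-association assessment lien, E is senior to every other lien.
The other liens, earliest effective date first: C (7/14/2019), F (8/6/2019), A (11/29/2019), B (2/17/2020), D (12/20/2020).
Because C would otherwise rank above B, the subordination swaps them.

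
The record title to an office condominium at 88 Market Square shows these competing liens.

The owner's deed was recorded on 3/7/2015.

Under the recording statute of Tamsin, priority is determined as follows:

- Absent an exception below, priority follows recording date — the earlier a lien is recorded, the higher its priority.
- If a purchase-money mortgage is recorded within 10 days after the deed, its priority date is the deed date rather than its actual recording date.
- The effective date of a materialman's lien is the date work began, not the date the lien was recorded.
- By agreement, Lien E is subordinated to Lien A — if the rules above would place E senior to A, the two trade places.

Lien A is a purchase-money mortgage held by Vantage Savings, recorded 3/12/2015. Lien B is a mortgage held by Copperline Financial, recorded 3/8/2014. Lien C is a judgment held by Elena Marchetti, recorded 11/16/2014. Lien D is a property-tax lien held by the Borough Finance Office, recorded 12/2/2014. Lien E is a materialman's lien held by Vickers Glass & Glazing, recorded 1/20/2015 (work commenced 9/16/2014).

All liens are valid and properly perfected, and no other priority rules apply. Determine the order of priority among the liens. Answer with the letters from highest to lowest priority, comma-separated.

B, A, C, D, E

Adjusting effective dates: A's effective date is the deed date, 3/7/2015; E's effective date is 9/16/2014, when work began.
By effective date, earliest first: B (3/8/2014), E (9/16/2014), C (11/16/2014), D (12/2/2014), A (3/7/2015).
The subordination applies — E was senior to A — so E and A swap.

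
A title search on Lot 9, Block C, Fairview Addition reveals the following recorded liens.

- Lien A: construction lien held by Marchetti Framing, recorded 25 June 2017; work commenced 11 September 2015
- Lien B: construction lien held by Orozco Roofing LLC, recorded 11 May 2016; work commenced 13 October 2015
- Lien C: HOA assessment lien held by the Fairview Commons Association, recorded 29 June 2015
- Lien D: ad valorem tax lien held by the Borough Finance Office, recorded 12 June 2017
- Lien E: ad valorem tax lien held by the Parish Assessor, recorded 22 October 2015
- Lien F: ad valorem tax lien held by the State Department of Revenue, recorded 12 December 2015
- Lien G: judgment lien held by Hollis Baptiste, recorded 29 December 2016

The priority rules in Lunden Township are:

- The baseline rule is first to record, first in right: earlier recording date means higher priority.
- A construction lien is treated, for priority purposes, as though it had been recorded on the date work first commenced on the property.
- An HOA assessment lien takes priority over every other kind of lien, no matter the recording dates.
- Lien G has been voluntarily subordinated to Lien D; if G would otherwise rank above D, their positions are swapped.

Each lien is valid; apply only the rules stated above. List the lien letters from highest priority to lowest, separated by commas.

Effective dates: A relates back to 11 September 2015 (work commenced); B relates back to 13 October 2015 (work commenced).
C is an HOA assessment lien and takes priority over every other lien.
Ordering the rest by effective date: A (11 September 2015), B (13 October 2015), E (22 October 2015), F (12 December 2015), G (29 December 2016), D (12 June 2017).
G would otherwise be senior to D, so under the subordination agreement G and D exchange positions.

C, A, B, E, F, D, G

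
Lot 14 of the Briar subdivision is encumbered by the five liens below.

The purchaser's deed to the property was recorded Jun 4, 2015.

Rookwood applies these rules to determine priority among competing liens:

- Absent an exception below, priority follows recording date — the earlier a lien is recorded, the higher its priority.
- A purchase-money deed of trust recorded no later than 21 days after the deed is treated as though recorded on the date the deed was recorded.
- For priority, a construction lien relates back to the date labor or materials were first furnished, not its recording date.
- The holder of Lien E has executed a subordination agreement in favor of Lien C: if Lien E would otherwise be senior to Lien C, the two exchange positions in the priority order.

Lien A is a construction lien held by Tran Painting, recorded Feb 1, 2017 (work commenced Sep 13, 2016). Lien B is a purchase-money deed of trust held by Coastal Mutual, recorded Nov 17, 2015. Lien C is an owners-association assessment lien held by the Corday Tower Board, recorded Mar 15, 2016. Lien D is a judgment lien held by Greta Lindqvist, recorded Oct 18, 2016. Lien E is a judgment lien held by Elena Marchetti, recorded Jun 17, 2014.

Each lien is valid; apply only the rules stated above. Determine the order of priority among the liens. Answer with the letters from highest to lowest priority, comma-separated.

Adjusting effective dates: A's effective date is Sep 13, 2016, when work began; B was recorded 166 days after the deed, outside the 21-day window, so it keeps its recording date.
Sorted by effective date: E (Jun 17, 2014), B (Nov 17, 2015), C (Mar 15, 2016), A (Sep 13, 2016), D (Oct 18, 2016).
The subordination applies — E was senior to C — so E and C swap.

C, B, E, A, D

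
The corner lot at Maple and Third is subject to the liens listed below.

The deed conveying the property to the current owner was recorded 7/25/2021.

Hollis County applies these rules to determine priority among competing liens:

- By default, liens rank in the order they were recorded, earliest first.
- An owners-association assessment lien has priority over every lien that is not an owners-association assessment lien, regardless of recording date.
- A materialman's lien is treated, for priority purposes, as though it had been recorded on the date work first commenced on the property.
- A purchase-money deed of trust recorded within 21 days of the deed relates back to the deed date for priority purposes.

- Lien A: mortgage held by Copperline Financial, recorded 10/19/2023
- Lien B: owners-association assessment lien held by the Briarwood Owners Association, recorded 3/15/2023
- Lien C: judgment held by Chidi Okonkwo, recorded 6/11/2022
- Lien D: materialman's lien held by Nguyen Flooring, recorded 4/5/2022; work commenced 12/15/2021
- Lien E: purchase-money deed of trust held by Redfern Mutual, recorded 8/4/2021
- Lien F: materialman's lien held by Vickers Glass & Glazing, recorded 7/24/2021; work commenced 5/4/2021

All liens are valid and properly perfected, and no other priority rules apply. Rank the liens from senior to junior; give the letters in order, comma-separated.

Adjusting effective dates: D relates back to 12/15/2021 (work commenced); E relates back to the deed date 7/25/2021; F relates back to 5/4/2021 (work commenced).
As an owners-association assessment lien, B is senior to every other lien.
The other liens, earliest effective date first: F (5/4/2021), E (7/25/2021), D (12/15/2021), C (6/11/2022), A (10/19/2023).

B, F, E, D, C, A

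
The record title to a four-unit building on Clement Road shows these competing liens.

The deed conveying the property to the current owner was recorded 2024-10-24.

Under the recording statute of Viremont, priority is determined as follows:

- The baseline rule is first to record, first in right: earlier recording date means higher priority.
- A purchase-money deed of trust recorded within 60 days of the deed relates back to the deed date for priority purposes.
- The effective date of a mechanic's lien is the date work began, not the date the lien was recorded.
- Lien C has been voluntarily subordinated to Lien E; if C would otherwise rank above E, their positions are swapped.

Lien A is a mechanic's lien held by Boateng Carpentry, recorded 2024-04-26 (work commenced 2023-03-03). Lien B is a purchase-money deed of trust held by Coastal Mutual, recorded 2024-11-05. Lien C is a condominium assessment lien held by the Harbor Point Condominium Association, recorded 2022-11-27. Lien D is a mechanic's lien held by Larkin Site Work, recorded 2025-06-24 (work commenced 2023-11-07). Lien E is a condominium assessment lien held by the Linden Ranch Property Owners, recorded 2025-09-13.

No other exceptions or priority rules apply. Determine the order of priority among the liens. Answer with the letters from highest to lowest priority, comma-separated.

E, A, D, B, C

Adjusting effective dates: A is treated as recorded 2023-03-03, the work-commencement date; B was recorded within the 60-day window, so its effective date is the deed date 2024-10-24; D relates back to 2023-11-07 (work commenced).
Ordering by effective date: C (2022-11-27), A (2023-03-03), D (2023-11-07), B (2024-10-24), E (2025-09-13).
Because C would otherwise rank above E, the subordination swaps them.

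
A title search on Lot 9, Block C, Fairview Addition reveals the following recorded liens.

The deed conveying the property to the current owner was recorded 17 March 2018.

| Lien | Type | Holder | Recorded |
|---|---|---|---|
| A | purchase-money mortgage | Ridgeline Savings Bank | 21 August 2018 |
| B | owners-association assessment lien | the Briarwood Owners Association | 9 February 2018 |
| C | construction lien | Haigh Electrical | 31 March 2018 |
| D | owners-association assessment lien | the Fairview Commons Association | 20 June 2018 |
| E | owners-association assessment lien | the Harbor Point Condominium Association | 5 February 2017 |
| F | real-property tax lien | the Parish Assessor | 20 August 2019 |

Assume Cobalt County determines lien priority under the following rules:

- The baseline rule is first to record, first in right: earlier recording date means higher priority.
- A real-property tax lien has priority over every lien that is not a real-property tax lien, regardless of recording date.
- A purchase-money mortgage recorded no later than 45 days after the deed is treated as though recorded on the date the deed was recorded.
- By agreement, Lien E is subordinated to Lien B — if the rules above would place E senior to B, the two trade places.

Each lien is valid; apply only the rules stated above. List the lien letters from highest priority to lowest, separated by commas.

First, effective dates: A missed the 45-day window (157 days after the deed), so its recording date stands.
F is a real-property tax lien, so it outranks all other liens regardless of date.
Ordering the rest by effective date: E (5 February 2017), B (9 February 2018), C (31 March 2018), D (20 June 2018), A (21 August 2018).
E is senior to B before the subordination, so the two trade places.

F, B, E, C, D, A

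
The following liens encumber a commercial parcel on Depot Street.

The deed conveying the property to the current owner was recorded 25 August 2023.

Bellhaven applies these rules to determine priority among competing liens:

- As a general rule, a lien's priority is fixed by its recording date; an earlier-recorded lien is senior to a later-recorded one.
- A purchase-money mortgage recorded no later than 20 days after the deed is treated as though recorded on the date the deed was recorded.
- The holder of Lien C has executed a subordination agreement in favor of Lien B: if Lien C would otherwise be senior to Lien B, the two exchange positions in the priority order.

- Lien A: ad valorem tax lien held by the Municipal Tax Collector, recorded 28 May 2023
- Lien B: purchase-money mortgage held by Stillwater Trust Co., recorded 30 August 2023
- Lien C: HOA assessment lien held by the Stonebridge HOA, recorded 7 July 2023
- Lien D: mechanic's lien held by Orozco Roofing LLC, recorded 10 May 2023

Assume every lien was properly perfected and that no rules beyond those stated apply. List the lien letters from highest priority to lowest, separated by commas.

D, A, B, C

Adjusting effective dates: B relates back to the deed date 25 August 2023.
By effective date, earliest first: D (10 May 2023), A (28 May 2023), C (7 July 2023), B (25 August 2023).
C would otherwise be senior to B, so under the subordination agreement C and B exchange positions.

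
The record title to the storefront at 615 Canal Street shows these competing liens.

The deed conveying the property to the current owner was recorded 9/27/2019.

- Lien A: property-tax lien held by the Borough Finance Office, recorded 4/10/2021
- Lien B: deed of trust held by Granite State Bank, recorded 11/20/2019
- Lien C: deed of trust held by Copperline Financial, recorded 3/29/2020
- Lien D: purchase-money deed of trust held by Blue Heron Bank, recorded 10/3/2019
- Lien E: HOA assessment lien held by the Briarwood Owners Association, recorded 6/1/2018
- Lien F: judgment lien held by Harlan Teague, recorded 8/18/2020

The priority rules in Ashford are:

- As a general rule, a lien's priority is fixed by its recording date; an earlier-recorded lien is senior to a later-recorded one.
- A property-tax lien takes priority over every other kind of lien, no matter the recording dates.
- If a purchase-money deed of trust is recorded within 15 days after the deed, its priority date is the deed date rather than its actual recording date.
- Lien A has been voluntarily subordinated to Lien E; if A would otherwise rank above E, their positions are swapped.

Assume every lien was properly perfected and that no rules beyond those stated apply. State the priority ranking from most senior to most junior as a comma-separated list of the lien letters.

First, effective dates: D relates back to the deed date 9/27/2019.
A is a property-tax lien and takes priority over every other lien.
Remaining liens by effective date: E (6/1/2018), D (9/27/2019), B (11/20/2019), C (3/29/2020), F (8/18/2020).
Because A would otherwise rank above E, the subordination swaps them.

E, A, D, B, C, F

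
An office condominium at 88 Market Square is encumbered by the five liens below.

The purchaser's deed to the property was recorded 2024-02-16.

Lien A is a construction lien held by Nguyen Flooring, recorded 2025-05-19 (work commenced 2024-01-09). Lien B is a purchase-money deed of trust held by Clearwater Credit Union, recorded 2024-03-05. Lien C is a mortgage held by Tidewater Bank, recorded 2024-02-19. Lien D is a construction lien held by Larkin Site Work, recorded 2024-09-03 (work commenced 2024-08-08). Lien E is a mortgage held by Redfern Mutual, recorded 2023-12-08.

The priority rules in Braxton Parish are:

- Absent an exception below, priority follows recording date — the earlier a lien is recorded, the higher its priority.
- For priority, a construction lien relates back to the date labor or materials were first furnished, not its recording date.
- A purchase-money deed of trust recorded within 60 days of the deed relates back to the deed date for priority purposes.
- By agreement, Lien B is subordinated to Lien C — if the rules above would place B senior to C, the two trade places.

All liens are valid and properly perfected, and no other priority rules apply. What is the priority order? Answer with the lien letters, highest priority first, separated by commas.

E, A, C, B, D

First, effective dates: A's effective date is 2024-01-09, when work began; B relates back to the deed date 2024-02-16; D relates back to 2024-08-08 (work commenced).
By effective date: E (2023-12-08), A (2024-01-09), B (2024-02-16), C (2024-02-19), D (2024-08-08).
The subordination applies — B was senior to C — so B and C swap.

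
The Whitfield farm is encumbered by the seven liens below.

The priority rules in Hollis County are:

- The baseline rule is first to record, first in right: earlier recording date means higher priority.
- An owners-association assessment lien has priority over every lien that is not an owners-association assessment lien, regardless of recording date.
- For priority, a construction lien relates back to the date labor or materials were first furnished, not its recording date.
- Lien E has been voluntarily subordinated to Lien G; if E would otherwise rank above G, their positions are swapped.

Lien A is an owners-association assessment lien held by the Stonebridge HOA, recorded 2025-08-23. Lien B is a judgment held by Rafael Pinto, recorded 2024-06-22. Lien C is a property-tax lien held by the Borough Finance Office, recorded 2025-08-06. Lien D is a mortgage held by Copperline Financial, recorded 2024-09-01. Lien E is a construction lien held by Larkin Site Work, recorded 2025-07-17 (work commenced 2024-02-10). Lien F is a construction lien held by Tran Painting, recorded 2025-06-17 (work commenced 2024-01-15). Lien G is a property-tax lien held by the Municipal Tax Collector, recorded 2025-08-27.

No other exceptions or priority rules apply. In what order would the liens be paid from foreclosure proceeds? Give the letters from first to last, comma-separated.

A, F, G, B, D, C, E

Effective dates after the stated exceptions: E's effective date is 2024-02-10, when work began; F relates back to 2024-01-15 (work commenced).
As an owners-association assessment lien, A is senior to every other lien.
Remaining liens by effective date: F (2024-01-15), E (2024-02-10), B (2024-06-22), D (2024-09-01), C (2025-08-06), G (2025-08-27).
E would otherwise be senior to G, so under the subordination agreement E and G exchange positions.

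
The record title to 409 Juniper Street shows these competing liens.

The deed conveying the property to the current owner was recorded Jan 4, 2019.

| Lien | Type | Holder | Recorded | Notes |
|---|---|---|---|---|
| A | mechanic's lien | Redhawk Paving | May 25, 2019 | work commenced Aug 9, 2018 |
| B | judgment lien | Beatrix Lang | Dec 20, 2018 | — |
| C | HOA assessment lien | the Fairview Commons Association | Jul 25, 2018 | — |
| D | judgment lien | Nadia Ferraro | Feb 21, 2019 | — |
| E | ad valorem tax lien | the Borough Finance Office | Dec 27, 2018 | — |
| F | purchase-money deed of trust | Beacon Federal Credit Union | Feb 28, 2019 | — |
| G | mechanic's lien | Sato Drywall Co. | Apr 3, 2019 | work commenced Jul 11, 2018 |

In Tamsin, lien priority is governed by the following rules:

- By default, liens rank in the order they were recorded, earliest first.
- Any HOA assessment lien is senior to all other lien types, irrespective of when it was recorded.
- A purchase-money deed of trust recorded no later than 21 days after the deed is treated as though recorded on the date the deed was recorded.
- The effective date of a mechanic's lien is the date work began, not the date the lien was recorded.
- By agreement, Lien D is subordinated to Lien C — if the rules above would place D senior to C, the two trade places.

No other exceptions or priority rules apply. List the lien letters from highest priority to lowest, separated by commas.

Effective dates after the stated exceptions: A's effective date is Aug 9, 2018, when work began; F missed the 21-day window (55 days after the deed), so its recording date stands; G relates back to Jul 11, 2018 (work commenced).
C is an HOA assessment lien and takes priority over every other lien.
Ordering the rest by effective date: G (Jul 11, 2018), A (Aug 9, 2018), B (Dec 20, 2018), E (Dec 27, 2018), D (Feb 21, 2019), F (Feb 28, 2019).
D already ranks below C; the subordination has no effect.

C, G, A, B, E, D, F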